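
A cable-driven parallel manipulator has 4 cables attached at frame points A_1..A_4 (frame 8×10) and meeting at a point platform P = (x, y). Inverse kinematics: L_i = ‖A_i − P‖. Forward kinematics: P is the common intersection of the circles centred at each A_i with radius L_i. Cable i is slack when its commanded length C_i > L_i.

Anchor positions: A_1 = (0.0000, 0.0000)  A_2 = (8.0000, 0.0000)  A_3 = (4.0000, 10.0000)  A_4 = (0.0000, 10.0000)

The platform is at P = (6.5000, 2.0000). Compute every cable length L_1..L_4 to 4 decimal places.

L_1: Δ = A_1−P = (-6.5000, -2.0000) → ‖Δ‖ = √46.2500 = 6.8007
L_2: Δ = A_2−P = (1.5000, -2.0000) → ‖Δ‖ = √6.2500 = 2.5000
L_3: Δ = A_3−P = (-2.5000, 8.0000) → ‖Δ‖ = √70.2500 = 8.3815
L_4: Δ = A_4−P = (-6.5000, 8.0000) → ‖Δ‖ = √106.2500 = 10.3078

(6.8007, 2.5000, 8.3815, 10.3078)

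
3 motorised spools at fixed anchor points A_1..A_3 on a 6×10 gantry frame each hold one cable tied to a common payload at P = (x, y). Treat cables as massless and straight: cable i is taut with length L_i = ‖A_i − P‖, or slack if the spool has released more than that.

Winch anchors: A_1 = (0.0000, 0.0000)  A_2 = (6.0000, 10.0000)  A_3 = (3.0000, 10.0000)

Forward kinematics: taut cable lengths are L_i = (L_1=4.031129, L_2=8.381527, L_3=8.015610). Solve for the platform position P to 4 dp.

each cable: (A_i−P)·(A_i−P) = L_i²; let c_i = ‖A_i‖²−L_i²
c_1 = 0.0000+0.0000−16.2500 = -16.2500
row 1: -12.0000x − 20.0000y = -82.0000  (c_2=65.7500)
row 2: -6.0000x − 20.0000y = -61.0000  (c_3=44.7500)
Cramer on rows 1–2 → x = 3.5000, y = 2.0000

(3.5000, 2.0000)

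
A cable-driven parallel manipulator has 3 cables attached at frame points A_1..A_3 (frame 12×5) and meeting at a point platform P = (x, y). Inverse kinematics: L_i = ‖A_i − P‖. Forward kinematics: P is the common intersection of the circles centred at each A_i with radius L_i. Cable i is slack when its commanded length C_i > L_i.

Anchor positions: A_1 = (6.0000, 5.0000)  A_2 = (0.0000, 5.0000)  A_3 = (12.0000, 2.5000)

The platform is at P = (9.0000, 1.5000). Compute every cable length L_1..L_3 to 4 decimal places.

L_1 = √((6.0000−9.0000)² + (5.0000−1.5000)²) = 4.6098
L_2 = √((0.0000−9.0000)² + (5.0000−1.5000)²) = 9.6566
L_3 = √((12.0000−9.0000)² + (2.5000−1.5000)²) = 3.1623

(4.6098, 9.6566, 3.1623)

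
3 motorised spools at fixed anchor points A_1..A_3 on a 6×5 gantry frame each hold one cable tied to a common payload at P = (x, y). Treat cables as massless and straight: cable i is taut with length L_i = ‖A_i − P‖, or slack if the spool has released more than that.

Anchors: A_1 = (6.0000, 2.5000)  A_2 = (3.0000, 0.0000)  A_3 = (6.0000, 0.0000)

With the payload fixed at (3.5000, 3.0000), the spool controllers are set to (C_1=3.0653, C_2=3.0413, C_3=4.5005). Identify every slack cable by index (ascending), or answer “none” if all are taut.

1, 3

cable 1: √((2.5000)²+(-0.5000)²)=2.5495, C_1=3.0653: slack
cable 2: √((-0.5000)²+(-3.0000)²)=3.0414, C_2=3.0413: taut
cable 3: √((2.5000)²+(-3.0000)²)=3.9051, C_3=4.5005: slack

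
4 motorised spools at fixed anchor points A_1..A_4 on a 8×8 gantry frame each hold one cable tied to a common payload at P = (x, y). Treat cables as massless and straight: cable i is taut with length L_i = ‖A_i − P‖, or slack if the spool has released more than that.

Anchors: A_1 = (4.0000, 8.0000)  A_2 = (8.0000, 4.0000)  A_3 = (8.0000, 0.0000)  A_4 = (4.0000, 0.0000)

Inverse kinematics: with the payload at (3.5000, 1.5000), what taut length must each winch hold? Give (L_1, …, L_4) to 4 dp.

(6.5192, 5.1478, 4.7434, 1.5811)

L_1: Δ = A_1−P = (0.5000, 6.5000) → ‖Δ‖ = √42.5000 = 6.5192
L_2: Δ = A_2−P = (4.5000, 2.5000) → ‖Δ‖ = √26.5000 = 5.1478
L_3: Δ = A_3−P = (4.5000, -1.5000) → ‖Δ‖ = √22.5000 = 4.7434
L_4: Δ = A_4−P = (0.5000, -1.5000) → ‖Δ‖ = √2.5000 = 1.5811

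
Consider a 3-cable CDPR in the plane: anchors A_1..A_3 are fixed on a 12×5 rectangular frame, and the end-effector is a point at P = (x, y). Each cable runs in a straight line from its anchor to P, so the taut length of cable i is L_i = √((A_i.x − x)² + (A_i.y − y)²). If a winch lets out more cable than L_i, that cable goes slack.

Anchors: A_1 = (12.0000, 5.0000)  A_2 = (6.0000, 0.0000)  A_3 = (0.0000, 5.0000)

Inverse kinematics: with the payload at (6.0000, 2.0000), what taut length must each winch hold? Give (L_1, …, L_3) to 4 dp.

cable 1: Δx=6.0000, Δy=3.0000; L_1 = √(Δx²+Δy²) = 6.7082
cable 2: Δx=0.0000, Δy=-2.0000; L_2 = √(Δx²+Δy²) = 2.0000
cable 3: Δx=-6.0000, Δy=3.0000; L_3 = √(Δx²+Δy²) = 6.7082

(6.7082, 2.0000, 6.7082)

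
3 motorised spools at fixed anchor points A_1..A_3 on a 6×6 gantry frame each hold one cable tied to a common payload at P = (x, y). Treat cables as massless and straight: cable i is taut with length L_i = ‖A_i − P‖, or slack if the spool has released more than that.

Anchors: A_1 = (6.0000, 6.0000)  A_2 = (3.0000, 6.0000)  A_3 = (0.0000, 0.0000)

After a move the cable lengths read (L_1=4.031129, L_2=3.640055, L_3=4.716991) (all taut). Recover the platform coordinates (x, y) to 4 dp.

circle eqns → linear via eq_j − eq_1; set q_j = A_j·A_j − L_j²
q_1 = 36.0000+36.0000−16.2500 = 55.7500
6.0000·x + 0.0000·y = q_1−q_2 = 24.0000
12.0000·x + 12.0000·y = q_1−q_3 = 78.0000
solve first two rows → x=4.0000, y=2.5000

(4.0000, 2.5000)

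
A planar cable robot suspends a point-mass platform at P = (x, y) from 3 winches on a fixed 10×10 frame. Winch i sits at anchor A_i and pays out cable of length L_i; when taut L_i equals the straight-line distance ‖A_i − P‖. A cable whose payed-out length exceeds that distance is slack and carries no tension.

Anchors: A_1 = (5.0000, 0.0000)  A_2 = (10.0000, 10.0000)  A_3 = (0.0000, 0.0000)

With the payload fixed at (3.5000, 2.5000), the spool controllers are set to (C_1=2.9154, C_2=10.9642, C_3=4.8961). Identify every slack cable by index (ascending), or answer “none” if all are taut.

i=1: geometric 2.9155 vs commanded 2.9154 ⇒ taut
i=2: geometric 9.9247 vs commanded 10.9642 ⇒ slack
i=3: geometric 4.3012 vs commanded 4.8961 ⇒ slack

2, 3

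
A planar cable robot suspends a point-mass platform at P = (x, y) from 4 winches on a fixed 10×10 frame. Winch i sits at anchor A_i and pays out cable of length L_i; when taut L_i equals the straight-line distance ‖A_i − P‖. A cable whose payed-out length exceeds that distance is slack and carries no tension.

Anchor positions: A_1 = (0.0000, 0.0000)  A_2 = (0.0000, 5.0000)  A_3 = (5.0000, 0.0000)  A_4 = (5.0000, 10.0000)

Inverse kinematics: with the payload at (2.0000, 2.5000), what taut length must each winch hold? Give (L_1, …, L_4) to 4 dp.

L_1 = √((0.0000−2.0000)² + (0.0000−2.5000)²) = 3.2016
L_2 = √((0.0000−2.0000)² + (5.0000−2.5000)²) = 3.2016
L_3 = √((5.0000−2.0000)² + (0.0000−2.5000)²) = 3.9051
L_4 = √((5.0000−2.0000)² + (10.0000−2.5000)²) = 8.0777

(3.2016, 3.2016, 3.9051, 8.0777)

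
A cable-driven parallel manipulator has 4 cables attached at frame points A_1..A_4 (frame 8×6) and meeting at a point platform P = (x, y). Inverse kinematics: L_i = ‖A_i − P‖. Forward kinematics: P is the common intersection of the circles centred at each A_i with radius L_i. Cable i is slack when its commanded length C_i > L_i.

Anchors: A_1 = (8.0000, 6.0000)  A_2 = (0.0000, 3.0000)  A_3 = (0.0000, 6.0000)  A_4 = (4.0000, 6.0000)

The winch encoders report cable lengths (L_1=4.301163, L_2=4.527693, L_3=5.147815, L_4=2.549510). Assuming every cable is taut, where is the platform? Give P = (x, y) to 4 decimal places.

(4.5000, 3.5000)

circle eqns → linear via eq_j − eq_1; set k_j = A_j·A_j − L_j²
k_1 = 64.0000+36.0000−18.5000 = 81.5000
16.0000·x + 6.0000·y = k_1−k_2 = 93.0000
16.0000·x + 0.0000·y = k_1−k_3 = 72.0000
8.0000·x + 0.0000·y = k_1−k_4 = 36.0000
solve first two rows → x=4.5000, y=3.5000
check cable 4: ‖A_4−P‖² = 6.5000 ≈ L_4² = 6.5000 ✓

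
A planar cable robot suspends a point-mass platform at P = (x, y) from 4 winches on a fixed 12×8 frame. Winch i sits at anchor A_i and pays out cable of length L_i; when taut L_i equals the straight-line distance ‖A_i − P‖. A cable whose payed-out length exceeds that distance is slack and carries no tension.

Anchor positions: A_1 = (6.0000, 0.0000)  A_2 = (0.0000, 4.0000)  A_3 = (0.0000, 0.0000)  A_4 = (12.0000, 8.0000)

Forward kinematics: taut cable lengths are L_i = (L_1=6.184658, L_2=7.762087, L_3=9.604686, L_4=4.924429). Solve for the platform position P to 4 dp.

expand ‖A_i−P‖²=L_i² and subtract eq 1 (c_i ≔ ‖A_i‖²−L_i²)
c_1 = 36.0000+0.0000−38.2500 = -2.2500
eq1−eq2 → [12.0000  -8.0000]·P = 42.0000
eq1−eq3 → [12.0000  0.0000]·P = 90.0000
eq1−eq4 → [-12.0000  -16.0000]·P = -186.0000
2×2 solve → P = (7.5000, 6.0000)
check cable 4: ‖A_4−P‖² = 24.2500 ≈ L_4² = 24.2500 ✓

(7.5000, 6.0000)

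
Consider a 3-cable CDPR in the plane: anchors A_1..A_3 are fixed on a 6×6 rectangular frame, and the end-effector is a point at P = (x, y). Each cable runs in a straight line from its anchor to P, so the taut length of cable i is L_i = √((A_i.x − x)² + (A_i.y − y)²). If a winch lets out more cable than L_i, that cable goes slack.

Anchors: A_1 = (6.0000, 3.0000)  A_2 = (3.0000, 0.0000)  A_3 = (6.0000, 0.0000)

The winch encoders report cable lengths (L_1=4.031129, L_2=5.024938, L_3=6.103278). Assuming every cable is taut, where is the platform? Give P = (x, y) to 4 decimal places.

each cable: (A_i−P)·(A_i−P) = L_i²; let q_i = ‖A_i‖²−L_i²
q_1 = 36.0000+9.0000−16.2500 = 28.7500
row 1: 6.0000x + 6.0000y = 45.0000  (q_2=-16.2500)
row 2: 0.0000x + 6.0000y = 30.0000  (q_3=-1.2500)
Cramer on rows 1–2 → x = 2.5000, y = 5.0000

(2.5000, 5.0000)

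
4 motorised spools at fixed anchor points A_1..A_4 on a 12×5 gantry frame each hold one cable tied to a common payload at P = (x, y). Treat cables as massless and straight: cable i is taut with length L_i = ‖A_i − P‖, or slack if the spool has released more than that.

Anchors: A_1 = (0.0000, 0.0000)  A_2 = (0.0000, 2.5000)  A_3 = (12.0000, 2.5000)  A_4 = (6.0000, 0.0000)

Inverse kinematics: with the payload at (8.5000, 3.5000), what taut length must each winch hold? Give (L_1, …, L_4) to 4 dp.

(9.1924, 8.5586, 3.6401, 4.3012)

cable 1: Δx=-8.5000, Δy=-3.5000; L_1 = √(Δx²+Δy²) = 9.1924
cable 2: Δx=-8.5000, Δy=-1.0000; L_2 = √(Δx²+Δy²) = 8.5586
cable 3: Δx=3.5000, Δy=-1.0000; L_3 = √(Δx²+Δy²) = 3.6401
cable 4: Δx=-2.5000, Δy=-3.5000; L_4 = √(Δx²+Δy²) = 4.3012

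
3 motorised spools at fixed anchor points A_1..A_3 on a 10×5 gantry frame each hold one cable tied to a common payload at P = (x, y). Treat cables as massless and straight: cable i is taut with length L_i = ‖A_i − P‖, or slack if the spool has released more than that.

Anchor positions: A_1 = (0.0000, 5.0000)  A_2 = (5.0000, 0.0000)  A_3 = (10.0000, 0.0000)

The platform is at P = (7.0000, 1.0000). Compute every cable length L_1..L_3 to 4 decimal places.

(8.0623, 2.2361, 3.1623)

cable 1: Δx=-7.0000, Δy=4.0000; L_1 = √(Δx²+Δy²) = 8.0623
cable 2: Δx=-2.0000, Δy=-1.0000; L_2 = √(Δx²+Δy²) = 2.2361
cable 3: Δx=3.0000, Δy=-1.0000; L_3 = √(Δx²+Δy²) = 3.1623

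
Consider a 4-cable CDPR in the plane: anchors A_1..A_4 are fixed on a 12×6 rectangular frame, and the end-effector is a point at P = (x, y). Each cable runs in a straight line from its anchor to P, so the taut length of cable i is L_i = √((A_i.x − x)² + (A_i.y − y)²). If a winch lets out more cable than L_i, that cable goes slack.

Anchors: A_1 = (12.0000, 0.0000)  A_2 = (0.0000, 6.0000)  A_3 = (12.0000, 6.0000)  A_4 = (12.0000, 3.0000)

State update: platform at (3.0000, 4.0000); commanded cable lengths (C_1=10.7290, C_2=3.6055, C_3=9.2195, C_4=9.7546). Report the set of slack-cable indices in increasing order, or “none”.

1, 4

cable 1: √((9.0000)²+(-4.0000)²)=9.8489, C_1=10.7290: slack
cable 2: √((-3.0000)²+(2.0000)²)=3.6056, C_2=3.6055: taut
cable 3: √((9.0000)²+(2.0000)²)=9.2195, C_3=9.2195: taut
cable 4: √((9.0000)²+(-1.0000)²)=9.0554, C_4=9.7546: slack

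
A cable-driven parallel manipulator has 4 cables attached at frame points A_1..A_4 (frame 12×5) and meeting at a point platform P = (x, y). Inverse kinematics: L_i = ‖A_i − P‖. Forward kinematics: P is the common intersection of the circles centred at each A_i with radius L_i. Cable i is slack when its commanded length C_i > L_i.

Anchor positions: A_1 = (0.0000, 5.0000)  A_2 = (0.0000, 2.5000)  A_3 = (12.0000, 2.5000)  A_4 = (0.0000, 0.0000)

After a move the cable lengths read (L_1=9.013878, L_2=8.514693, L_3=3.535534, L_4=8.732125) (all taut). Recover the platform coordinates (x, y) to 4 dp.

(8.5000, 2.0000)

each cable: (A_i−P)·(A_i−P) = L_i²; let c_i = ‖A_i‖²−L_i²
c_1 = 0.0000+25.0000−81.2500 = -56.2500
row 1: 0.0000x + 5.0000y = 10.0000  (c_2=-66.2500)
row 2: -24.0000x + 5.0000y = -194.0000  (c_3=137.7500)
row 3: 0.0000x + 10.0000y = 20.0000  (c_4=-76.2500)
Cramer on rows 1–2 → x = 8.5000, y = 2.0000
check cable 4: ‖A_4−P‖² = 76.2500 ≈ L_4² = 76.2500 ✓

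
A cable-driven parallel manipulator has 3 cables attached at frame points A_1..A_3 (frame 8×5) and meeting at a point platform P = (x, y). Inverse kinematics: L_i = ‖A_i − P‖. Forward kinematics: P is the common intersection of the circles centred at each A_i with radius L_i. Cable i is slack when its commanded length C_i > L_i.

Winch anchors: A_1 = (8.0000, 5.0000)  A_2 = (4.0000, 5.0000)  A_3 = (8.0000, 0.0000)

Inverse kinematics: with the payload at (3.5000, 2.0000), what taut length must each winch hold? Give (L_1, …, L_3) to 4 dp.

(5.4083, 3.0414, 4.9244)

cable 1: Δx=4.5000, Δy=3.0000; L_1 = √(Δx²+Δy²) = 5.4083
cable 2: Δx=0.5000, Δy=3.0000; L_2 = √(Δx²+Δy²) = 3.0414
cable 3: Δx=4.5000, Δy=-2.0000; L_3 = √(Δx²+Δy²) = 4.9244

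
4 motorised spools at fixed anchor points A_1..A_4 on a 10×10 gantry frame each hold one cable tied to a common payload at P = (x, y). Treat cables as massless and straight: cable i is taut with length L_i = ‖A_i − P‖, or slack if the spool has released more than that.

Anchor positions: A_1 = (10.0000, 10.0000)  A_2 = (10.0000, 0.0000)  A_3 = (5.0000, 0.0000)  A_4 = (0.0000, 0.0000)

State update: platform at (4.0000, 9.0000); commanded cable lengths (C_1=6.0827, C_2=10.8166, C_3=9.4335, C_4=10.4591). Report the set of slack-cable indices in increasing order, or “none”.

3, 4

i=1: geometric 6.0828 vs commanded 6.0827 ⇒ taut
i=2: geometric 10.8167 vs commanded 10.8166 ⇒ taut
i=3: geometric 9.0554 vs commanded 9.4335 ⇒ slack
i=4: geometric 9.8489 vs commanded 10.4591 ⇒ slack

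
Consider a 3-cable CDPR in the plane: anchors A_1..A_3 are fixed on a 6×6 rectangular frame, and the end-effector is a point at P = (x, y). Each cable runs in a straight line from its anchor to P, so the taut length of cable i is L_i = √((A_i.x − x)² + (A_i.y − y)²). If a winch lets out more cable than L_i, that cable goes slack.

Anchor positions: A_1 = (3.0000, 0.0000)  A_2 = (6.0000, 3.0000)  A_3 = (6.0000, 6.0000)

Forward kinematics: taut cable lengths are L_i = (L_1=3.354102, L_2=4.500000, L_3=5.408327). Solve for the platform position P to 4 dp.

(1.5000, 3.0000)

expand ‖A_i−P‖²=L_i² and subtract eq 1 (k_i ≔ ‖A_i‖²−L_i²)
k_1 = 9.0000+0.0000−11.2500 = -2.2500
eq1−eq2 → [-6.0000  -6.0000]·P = -27.0000
eq1−eq3 → [-6.0000  -12.0000]·P = -45.0000
2×2 solve → P = (1.5000, 3.0000)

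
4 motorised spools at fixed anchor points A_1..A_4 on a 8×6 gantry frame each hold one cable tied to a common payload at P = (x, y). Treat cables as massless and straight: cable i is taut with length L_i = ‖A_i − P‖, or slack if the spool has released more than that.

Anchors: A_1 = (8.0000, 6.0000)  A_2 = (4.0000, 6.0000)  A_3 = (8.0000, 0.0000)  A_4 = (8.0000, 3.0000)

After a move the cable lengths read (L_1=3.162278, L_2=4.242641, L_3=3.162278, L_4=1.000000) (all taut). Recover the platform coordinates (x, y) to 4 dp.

(7.0000, 3.0000)

circle eqns → linear via eq_j − eq_1; set k_j = A_j·A_j − L_j²
k_1 = 64.0000+36.0000−10.0000 = 90.0000
8.0000·x + 0.0000·y = k_1−k_2 = 56.0000
0.0000·x + 12.0000·y = k_1−k_3 = 36.0000
0.0000·x + 6.0000·y = k_1−k_4 = 18.0000
solve first two rows → x=7.0000, y=3.0000
check cable 4: ‖A_4−P‖² = 1.0000 ≈ L_4² = 1.0000 ✓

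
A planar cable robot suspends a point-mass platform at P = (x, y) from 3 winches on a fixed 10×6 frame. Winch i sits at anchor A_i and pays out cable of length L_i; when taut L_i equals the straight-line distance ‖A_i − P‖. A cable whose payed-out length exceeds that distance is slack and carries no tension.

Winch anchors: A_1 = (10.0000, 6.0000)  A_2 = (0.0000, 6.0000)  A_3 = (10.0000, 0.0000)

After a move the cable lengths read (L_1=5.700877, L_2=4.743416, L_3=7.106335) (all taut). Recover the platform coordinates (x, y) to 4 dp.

expand ‖A_i−P‖²=L_i² and subtract eq 1 (k_i ≔ ‖A_i‖²−L_i²)
k_1 = 100.0000+36.0000−32.5000 = 103.5000
eq1−eq2 → [20.0000  0.0000]·P = 90.0000
eq1−eq3 → [0.0000  12.0000]·P = 54.0000
2×2 solve → P = (4.5000, 4.5000)

(4.5000, 4.5000)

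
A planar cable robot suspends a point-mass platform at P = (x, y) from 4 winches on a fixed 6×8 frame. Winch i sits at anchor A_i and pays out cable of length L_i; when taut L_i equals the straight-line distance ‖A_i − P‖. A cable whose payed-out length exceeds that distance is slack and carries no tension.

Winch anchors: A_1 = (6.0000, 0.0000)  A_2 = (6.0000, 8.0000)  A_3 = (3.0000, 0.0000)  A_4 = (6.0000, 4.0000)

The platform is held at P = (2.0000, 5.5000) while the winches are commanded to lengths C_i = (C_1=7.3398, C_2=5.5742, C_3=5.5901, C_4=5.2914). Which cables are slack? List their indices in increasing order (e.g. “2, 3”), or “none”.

i=1: geometric 6.8007 vs commanded 7.3398 ⇒ slack
i=2: geometric 4.7170 vs commanded 5.5742 ⇒ slack
i=3: geometric 5.5902 vs commanded 5.5901 ⇒ taut
i=4: geometric 4.2720 vs commanded 5.2914 ⇒ slack

1, 2, 4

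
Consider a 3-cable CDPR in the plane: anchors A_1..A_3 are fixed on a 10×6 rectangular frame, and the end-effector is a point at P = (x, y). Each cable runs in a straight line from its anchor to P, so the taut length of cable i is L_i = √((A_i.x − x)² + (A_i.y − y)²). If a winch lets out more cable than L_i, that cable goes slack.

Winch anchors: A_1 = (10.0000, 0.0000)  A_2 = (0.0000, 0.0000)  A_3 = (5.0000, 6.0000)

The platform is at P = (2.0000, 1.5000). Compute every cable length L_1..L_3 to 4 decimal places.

(8.1394, 2.5000, 5.4083)

cable 1: Δx=8.0000, Δy=-1.5000; L_1 = √(Δx²+Δy²) = 8.1394
cable 2: Δx=-2.0000, Δy=-1.5000; L_2 = √(Δx²+Δy²) = 2.5000
cable 3: Δx=3.0000, Δy=4.5000; L_3 = √(Δx²+Δy²) = 5.4083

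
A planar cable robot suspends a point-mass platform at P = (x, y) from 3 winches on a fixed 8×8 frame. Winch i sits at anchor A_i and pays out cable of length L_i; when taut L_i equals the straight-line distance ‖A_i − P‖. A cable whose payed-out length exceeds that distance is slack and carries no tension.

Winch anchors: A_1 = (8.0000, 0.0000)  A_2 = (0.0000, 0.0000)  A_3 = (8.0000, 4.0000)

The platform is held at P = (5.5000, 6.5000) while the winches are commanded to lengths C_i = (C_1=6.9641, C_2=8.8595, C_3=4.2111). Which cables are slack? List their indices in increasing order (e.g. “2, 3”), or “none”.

2, 3

cable 1: √((2.5000)²+(-6.5000)²)=6.9642, C_1=6.9641: taut
cable 2: √((-5.5000)²+(-6.5000)²)=8.5147, C_2=8.8595: slack
cable 3: √((2.5000)²+(-2.5000)²)=3.5355, C_3=4.2111: slack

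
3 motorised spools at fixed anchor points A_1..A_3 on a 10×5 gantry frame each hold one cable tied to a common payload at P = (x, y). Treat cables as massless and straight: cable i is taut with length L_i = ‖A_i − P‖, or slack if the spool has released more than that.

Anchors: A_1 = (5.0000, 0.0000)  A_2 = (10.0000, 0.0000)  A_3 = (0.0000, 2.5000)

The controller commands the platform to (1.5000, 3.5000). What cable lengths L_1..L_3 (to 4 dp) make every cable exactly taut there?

(4.9497, 9.1924, 1.8028)

L_1: Δ = A_1−P = (3.5000, -3.5000) → ‖Δ‖ = √24.5000 = 4.9497
L_2: Δ = A_2−P = (8.5000, -3.5000) → ‖Δ‖ = √84.5000 = 9.1924
L_3: Δ = A_3−P = (-1.5000, -1.0000) → ‖Δ‖ = √3.2500 = 1.8028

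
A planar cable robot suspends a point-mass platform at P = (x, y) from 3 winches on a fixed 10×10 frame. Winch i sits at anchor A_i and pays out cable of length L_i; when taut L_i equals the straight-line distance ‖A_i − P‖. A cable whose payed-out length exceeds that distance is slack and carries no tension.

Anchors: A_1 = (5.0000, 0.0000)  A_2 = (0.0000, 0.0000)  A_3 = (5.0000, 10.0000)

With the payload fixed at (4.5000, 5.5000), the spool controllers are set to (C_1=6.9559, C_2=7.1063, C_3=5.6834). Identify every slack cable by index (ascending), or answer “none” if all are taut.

i=1: geometric 5.5227 vs commanded 6.9559 ⇒ slack
i=2: geometric 7.1063 vs commanded 7.1063 ⇒ taut
i=3: geometric 4.5277 vs commanded 5.6834 ⇒ slack

1, 3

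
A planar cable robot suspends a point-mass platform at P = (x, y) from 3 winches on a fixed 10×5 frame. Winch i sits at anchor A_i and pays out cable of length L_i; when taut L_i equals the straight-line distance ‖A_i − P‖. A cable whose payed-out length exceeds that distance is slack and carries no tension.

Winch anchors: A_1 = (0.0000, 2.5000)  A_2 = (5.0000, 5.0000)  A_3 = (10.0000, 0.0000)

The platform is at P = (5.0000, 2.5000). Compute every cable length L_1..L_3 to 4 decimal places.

L_1: Δ = A_1−P = (-5.0000, 0.0000) → ‖Δ‖ = √25.0000 = 5.0000
L_2: Δ = A_2−P = (0.0000, 2.5000) → ‖Δ‖ = √6.2500 = 2.5000
L_3: Δ = A_3−P = (5.0000, -2.5000) → ‖Δ‖ = √31.2500 = 5.5902

(5.0000, 2.5000, 5.5902)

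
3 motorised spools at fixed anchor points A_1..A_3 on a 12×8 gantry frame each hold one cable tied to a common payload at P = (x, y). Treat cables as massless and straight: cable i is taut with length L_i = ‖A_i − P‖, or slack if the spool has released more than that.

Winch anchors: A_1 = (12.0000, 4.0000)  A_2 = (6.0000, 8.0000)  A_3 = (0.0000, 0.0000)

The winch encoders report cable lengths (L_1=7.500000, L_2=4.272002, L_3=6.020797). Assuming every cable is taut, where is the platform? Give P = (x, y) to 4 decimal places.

expand ‖A_i−P‖²=L_i² and subtract eq 1 (k_i ≔ ‖A_i‖²−L_i²)
k_1 = 144.0000+16.0000−56.2500 = 103.7500
eq1−eq2 → [12.0000  -8.0000]·P = 22.0000
eq1−eq3 → [24.0000  8.0000]·P = 140.0000
2×2 solve → P = (4.5000, 4.0000)

(4.5000, 4.0000)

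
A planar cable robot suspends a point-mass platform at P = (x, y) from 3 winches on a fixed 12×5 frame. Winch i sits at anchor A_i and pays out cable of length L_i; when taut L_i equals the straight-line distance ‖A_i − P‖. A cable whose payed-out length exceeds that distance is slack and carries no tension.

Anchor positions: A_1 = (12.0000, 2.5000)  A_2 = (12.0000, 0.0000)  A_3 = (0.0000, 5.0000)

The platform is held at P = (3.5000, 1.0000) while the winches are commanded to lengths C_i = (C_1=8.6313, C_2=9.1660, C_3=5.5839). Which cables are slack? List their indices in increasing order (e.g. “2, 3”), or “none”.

i=1: geometric 8.6313 vs commanded 8.6313 ⇒ taut
i=2: geometric 8.5586 vs commanded 9.1660 ⇒ slack
i=3: geometric 5.3151 vs commanded 5.5839 ⇒ slack

2, 3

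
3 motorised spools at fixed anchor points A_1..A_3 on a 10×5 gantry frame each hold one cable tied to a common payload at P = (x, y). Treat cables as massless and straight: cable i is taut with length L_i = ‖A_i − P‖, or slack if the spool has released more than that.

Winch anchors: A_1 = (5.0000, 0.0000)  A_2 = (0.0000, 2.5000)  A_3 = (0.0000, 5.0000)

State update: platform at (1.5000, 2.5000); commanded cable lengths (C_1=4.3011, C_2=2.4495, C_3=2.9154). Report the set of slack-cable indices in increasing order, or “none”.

cable 1: L_1 = ‖A_1−P‖ = 4.3012;  C_1 = 4.3011 → taut
cable 2: L_2 = ‖A_2−P‖ = 1.5000;  C_2 = 2.4495 → slack
cable 3: L_3 = ‖A_3−P‖ = 2.9155;  C_3 = 2.9154 → taut

2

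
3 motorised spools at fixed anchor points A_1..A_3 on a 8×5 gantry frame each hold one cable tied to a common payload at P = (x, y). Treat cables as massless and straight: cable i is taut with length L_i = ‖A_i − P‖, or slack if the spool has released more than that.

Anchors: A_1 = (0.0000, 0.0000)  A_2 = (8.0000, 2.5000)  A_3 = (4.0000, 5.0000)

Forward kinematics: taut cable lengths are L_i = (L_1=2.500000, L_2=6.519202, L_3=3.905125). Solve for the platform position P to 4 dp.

(1.5000, 2.0000)

expand ‖A_i−P‖²=L_i² and subtract eq 1 (c_i ≔ ‖A_i‖²−L_i²)
c_1 = 0.0000+0.0000−6.2500 = -6.2500
eq1−eq2 → [-16.0000  -5.0000]·P = -34.0000
eq1−eq3 → [-8.0000  -10.0000]·P = -32.0000
2×2 solve → P = (1.5000, 2.0000)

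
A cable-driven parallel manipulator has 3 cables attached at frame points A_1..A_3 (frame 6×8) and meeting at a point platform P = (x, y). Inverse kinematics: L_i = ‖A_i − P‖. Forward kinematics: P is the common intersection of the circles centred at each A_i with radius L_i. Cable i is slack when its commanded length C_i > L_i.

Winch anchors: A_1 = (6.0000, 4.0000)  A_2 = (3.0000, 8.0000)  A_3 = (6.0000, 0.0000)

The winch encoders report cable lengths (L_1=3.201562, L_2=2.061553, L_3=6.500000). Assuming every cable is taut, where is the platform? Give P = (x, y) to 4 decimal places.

(3.5000, 6.0000)

expand ‖A_i−P‖²=L_i² and subtract eq 1 (k_i ≔ ‖A_i‖²−L_i²)
k_1 = 36.0000+16.0000−10.2500 = 41.7500
eq1−eq2 → [6.0000  -8.0000]·P = -27.0000
eq1−eq3 → [0.0000  8.0000]·P = 48.0000
2×2 solve → P = (3.5000, 6.0000)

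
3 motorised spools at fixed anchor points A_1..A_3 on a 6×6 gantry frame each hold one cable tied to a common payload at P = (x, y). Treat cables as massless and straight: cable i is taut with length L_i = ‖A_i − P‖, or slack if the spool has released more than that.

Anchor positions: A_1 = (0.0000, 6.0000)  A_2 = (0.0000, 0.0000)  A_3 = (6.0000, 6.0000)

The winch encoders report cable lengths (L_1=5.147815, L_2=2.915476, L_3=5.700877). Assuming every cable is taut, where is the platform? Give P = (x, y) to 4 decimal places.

(2.5000, 1.5000)

each cable: (A_i−P)·(A_i−P) = L_i²; let c_i = ‖A_i‖²−L_i²
c_1 = 0.0000+36.0000−26.5000 = 9.5000
row 1: 0.0000x + 12.0000y = 18.0000  (c_2=-8.5000)
row 2: -12.0000x + 0.0000y = -30.0000  (c_3=39.5000)
Cramer on rows 1–2 → x = 2.5000, y = 1.5000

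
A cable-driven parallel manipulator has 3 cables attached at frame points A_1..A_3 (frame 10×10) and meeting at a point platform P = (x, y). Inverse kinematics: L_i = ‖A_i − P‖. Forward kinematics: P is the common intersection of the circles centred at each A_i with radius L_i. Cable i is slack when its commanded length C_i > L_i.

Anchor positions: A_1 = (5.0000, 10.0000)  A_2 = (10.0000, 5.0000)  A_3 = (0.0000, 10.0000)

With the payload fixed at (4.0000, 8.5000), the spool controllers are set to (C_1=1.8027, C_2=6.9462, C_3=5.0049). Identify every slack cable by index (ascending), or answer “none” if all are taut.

i=1: geometric 1.8028 vs commanded 1.8027 ⇒ taut
i=2: geometric 6.9462 vs commanded 6.9462 ⇒ taut
i=3: geometric 4.2720 vs commanded 5.0049 ⇒ slack

3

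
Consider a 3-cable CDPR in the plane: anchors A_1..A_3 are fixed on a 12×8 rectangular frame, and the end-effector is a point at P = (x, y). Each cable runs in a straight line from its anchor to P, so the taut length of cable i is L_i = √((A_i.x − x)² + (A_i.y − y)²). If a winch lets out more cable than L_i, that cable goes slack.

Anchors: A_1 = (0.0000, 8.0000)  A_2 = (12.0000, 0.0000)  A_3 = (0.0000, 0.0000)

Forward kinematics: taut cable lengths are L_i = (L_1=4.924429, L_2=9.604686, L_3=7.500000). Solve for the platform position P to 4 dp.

circle eqns → linear via eq_j − eq_1; set c_j = A_j·A_j − L_j²
c_1 = 0.0000+64.0000−24.2500 = 39.7500
-24.0000·x + 16.0000·y = c_1−c_2 = -12.0000
0.0000·x + 16.0000·y = c_1−c_3 = 96.0000
solve first two rows → x=4.5000, y=6.0000

(4.5000, 6.0000)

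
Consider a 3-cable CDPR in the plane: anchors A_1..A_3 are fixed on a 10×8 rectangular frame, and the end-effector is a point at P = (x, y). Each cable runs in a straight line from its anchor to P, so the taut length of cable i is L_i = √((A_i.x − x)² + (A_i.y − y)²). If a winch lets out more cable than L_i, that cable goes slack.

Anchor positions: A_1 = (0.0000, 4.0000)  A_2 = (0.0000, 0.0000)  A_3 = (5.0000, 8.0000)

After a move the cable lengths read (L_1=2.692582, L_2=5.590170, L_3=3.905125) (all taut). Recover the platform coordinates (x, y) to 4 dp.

each cable: (A_i−P)·(A_i−P) = L_i²; let k_i = ‖A_i‖²−L_i²
k_1 = 0.0000+16.0000−7.2500 = 8.7500
row 1: 0.0000x + 8.0000y = 40.0000  (k_2=-31.2500)
row 2: -10.0000x − 8.0000y = -65.0000  (k_3=73.7500)
Cramer on rows 1–2 → x = 2.5000, y = 5.0000

(2.5000, 5.0000)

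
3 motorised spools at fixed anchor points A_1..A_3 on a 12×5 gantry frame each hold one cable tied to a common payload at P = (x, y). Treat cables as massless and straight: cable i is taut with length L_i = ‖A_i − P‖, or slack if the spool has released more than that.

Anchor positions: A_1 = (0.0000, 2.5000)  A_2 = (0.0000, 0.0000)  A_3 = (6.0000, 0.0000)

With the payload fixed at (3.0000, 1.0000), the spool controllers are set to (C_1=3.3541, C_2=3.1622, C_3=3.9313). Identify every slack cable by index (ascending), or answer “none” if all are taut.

cable 1: √((-3.0000)²+(1.5000)²)=3.3541, C_1=3.3541: taut
cable 2: √((-3.0000)²+(-1.0000)²)=3.1623, C_2=3.1622: taut
cable 3: √((3.0000)²+(-1.0000)²)=3.1623, C_3=3.9313: slack

3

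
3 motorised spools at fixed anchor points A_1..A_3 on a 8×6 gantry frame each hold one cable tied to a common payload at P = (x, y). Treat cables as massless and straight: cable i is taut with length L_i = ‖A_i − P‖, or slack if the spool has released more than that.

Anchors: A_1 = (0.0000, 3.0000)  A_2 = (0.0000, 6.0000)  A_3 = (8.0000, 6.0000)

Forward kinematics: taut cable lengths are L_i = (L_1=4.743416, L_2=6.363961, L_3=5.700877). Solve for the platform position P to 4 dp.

(4.5000, 1.5000)

expand ‖A_i−P‖²=L_i² and subtract eq 1 (k_i ≔ ‖A_i‖²−L_i²)
k_1 = 0.0000+9.0000−22.5000 = -13.5000
eq1−eq2 → [0.0000  -6.0000]·P = -9.0000
eq1−eq3 → [-16.0000  -6.0000]·P = -81.0000
2×2 solve → P = (4.5000, 1.5000)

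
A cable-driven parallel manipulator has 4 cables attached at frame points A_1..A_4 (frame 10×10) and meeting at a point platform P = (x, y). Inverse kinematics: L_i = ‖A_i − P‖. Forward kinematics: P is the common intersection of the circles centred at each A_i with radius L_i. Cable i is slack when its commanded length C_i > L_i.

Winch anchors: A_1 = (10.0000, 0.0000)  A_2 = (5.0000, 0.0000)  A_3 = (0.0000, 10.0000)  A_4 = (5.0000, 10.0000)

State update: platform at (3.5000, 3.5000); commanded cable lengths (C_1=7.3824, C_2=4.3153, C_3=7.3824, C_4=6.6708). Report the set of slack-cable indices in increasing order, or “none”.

2

cable 1: L_1 = ‖A_1−P‖ = 7.3824;  C_1 = 7.3824 → taut
cable 2: L_2 = ‖A_2−P‖ = 3.8079;  C_2 = 4.3153 → slack
cable 3: L_3 = ‖A_3−P‖ = 7.3824;  C_3 = 7.3824 → taut
cable 4: L_4 = ‖A_4−P‖ = 6.6708;  C_4 = 6.6708 → taut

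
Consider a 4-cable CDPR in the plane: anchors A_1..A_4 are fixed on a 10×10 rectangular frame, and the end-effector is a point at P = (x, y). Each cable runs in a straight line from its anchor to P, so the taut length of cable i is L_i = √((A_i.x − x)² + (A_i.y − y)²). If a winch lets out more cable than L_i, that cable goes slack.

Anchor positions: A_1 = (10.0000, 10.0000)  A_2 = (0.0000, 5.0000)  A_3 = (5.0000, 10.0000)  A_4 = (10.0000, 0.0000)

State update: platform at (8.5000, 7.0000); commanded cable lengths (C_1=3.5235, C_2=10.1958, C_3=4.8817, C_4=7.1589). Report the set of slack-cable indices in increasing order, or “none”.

cable 1: √((1.5000)²+(3.0000)²)=3.3541, C_1=3.5235: slack
cable 2: √((-8.5000)²+(-2.0000)²)=8.7321, C_2=10.1958: slack
cable 3: √((-3.5000)²+(3.0000)²)=4.6098, C_3=4.8817: slack
cable 4: √((1.5000)²+(-7.0000)²)=7.1589, C_4=7.1589: taut

1, 2, 3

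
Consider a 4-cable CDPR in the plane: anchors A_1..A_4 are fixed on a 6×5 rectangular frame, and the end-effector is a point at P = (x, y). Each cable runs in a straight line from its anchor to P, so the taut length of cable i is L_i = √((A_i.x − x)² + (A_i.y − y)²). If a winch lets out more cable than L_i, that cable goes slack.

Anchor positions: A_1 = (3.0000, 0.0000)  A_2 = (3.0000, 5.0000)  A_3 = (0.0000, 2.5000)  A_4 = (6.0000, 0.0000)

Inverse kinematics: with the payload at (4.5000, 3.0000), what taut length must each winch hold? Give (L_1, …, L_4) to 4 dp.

L_1: Δ = A_1−P = (-1.5000, -3.0000) → ‖Δ‖ = √11.2500 = 3.3541
L_2: Δ = A_2−P = (-1.5000, 2.0000) → ‖Δ‖ = √6.2500 = 2.5000
L_3: Δ = A_3−P = (-4.5000, -0.5000) → ‖Δ‖ = √20.5000 = 4.5277
L_4: Δ = A_4−P = (1.5000, -3.0000) → ‖Δ‖ = √11.2500 = 3.3541

(3.3541, 2.5000, 4.5277, 3.3541)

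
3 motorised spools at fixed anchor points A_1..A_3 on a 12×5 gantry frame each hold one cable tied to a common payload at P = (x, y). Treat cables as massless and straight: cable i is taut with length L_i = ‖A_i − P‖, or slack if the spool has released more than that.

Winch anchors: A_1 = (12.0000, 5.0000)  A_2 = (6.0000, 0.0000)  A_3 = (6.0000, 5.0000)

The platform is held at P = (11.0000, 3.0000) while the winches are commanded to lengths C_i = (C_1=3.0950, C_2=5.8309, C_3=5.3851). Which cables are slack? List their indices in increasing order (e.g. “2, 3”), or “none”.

cable 1: L_1 = ‖A_1−P‖ = 2.2361;  C_1 = 3.0950 → slack
cable 2: L_2 = ‖A_2−P‖ = 5.8310;  C_2 = 5.8309 → taut
cable 3: L_3 = ‖A_3−P‖ = 5.3852;  C_3 = 5.3851 → taut

1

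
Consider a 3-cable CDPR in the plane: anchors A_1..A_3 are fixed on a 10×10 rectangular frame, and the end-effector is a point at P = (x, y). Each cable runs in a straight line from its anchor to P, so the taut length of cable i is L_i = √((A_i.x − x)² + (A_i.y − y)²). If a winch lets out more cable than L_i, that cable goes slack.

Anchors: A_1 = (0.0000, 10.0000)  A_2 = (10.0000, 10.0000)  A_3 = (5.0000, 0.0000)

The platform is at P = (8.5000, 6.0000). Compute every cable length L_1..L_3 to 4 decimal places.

L_1 = √((0.0000−8.5000)² + (10.0000−6.0000)²) = 9.3941
L_2 = √((10.0000−8.5000)² + (10.0000−6.0000)²) = 4.2720
L_3 = √((5.0000−8.5000)² + (0.0000−6.0000)²) = 6.9462

(9.3941, 4.2720, 6.9462)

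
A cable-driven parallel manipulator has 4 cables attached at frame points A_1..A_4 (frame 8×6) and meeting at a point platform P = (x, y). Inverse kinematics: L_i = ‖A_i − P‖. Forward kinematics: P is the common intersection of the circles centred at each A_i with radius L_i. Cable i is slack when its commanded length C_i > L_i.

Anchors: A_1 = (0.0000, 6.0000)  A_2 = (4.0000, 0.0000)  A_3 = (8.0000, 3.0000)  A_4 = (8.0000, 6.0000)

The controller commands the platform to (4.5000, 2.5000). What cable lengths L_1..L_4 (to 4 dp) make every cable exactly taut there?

L_1: Δ = A_1−P = (-4.5000, 3.5000) → ‖Δ‖ = √32.5000 = 5.7009
L_2: Δ = A_2−P = (-0.5000, -2.5000) → ‖Δ‖ = √6.5000 = 2.5495
L_3: Δ = A_3−P = (3.5000, 0.5000) → ‖Δ‖ = √12.5000 = 3.5355
L_4: Δ = A_4−P = (3.5000, 3.5000) → ‖Δ‖ = √24.5000 = 4.9497

(5.7009, 2.5495, 3.5355, 4.9497)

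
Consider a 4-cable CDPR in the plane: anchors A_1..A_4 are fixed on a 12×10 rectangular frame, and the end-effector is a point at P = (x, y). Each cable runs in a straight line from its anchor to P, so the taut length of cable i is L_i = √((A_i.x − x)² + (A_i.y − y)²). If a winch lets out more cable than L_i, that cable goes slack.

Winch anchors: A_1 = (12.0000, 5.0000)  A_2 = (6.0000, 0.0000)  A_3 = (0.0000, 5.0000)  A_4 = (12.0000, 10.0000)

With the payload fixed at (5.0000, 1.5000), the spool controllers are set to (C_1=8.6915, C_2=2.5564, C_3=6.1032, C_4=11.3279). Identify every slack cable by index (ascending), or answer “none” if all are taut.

cable 1: √((7.0000)²+(3.5000)²)=7.8262, C_1=8.6915: slack
cable 2: √((1.0000)²+(-1.5000)²)=1.8028, C_2=2.5564: slack
cable 3: √((-5.0000)²+(3.5000)²)=6.1033, C_3=6.1032: taut
cable 4: √((7.0000)²+(8.5000)²)=11.0114, C_4=11.3279: slack

1, 2, 4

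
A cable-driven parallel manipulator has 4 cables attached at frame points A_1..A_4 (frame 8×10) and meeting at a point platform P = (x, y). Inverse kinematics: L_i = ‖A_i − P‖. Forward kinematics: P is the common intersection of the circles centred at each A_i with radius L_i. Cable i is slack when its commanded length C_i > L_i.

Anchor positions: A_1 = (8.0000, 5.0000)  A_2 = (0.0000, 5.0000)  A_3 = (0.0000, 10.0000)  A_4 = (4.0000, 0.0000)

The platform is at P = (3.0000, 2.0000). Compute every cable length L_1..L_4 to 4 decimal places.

(5.8310, 4.2426, 8.5440, 2.2361)

cable 1: Δx=5.0000, Δy=3.0000; L_1 = √(Δx²+Δy²) = 5.8310
cable 2: Δx=-3.0000, Δy=3.0000; L_2 = √(Δx²+Δy²) = 4.2426
cable 3: Δx=-3.0000, Δy=8.0000; L_3 = √(Δx²+Δy²) = 8.5440
cable 4: Δx=1.0000, Δy=-2.0000; L_4 = √(Δx²+Δy²) = 2.2361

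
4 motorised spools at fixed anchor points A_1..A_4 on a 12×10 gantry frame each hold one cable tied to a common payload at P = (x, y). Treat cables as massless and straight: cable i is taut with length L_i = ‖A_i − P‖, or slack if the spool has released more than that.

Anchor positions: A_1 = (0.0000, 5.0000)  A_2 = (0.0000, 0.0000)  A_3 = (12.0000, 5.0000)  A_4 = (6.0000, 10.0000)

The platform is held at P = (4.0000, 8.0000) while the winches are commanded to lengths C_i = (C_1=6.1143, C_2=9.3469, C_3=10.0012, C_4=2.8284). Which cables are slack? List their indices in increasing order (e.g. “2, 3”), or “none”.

i=1: geometric 5.0000 vs commanded 6.1143 ⇒ slack
i=2: geometric 8.9443 vs commanded 9.3469 ⇒ slack
i=3: geometric 8.5440 vs commanded 10.0012 ⇒ slack
i=4: geometric 2.8284 vs commanded 2.8284 ⇒ taut

1, 2, 3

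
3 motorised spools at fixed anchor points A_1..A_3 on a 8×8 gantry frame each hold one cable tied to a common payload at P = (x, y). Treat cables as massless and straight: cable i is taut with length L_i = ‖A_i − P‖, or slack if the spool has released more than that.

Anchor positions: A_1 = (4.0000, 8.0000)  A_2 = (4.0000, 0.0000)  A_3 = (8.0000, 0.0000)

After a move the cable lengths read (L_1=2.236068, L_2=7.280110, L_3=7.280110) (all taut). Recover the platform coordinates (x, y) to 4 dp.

(6.0000, 7.0000)

each cable: (A_i−P)·(A_i−P) = L_i²; let c_i = ‖A_i‖²−L_i²
c_1 = 16.0000+64.0000−5.0000 = 75.0000
row 1: 0.0000x + 16.0000y = 112.0000  (c_2=-37.0000)
row 2: -8.0000x + 16.0000y = 64.0000  (c_3=11.0000)
Cramer on rows 1–2 → x = 6.0000, y = 7.0000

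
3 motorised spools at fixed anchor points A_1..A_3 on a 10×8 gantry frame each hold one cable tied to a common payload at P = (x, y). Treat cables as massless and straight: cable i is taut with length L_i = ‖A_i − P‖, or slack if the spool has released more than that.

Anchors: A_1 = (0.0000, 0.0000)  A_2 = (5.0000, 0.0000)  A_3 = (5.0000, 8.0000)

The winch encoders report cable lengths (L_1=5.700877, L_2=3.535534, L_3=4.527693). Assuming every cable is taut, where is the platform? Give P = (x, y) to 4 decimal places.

(4.5000, 3.5000)

each cable: (A_i−P)·(A_i−P) = L_i²; let q_i = ‖A_i‖²−L_i²
q_1 = 0.0000+0.0000−32.5000 = -32.5000
row 1: -10.0000x + 0.0000y = -45.0000  (q_2=12.5000)
row 2: -10.0000x − 16.0000y = -101.0000  (q_3=68.5000)
Cramer on rows 1–2 → x = 4.5000, y = 3.5000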